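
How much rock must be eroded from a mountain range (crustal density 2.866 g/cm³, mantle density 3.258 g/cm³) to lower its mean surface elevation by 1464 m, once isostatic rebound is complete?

12200 m

Net drop Δ = e − u = e − e ρ_c/ρ_m = e (ρ_m − ρ_c)/ρ_m.
e = Δ ρ_m/(ρ_m − ρ_c) = 1464 m × 3.258/0.392 = 12200 m.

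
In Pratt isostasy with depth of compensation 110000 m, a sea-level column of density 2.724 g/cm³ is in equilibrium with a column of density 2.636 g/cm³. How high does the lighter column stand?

3670 m

ρ_ref D = ρ (D + h) → h = D (ρ_ref − ρ)/ρ.
h = 110000 m × (2.724 − 2.636)/2.636 = 3670 m.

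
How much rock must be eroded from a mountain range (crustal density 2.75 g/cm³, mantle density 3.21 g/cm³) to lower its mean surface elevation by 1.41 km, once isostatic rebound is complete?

9.84 km

Net drop Δ = e − u = e − e ρ_c/ρ_m = e (ρ_m − ρ_c)/ρ_m.
e = Δ ρ_m/(ρ_m − ρ_c) = 1.41 km × 3.21/0.46 = 9.84 km.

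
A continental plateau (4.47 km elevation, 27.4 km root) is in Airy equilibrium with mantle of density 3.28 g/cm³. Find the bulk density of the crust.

ρ_c h = (ρ_m − ρ_c) r → ρ_c (h + r) = ρ_m r → ρ_c = ρ_m r / (h + r).
ρ_c = 3.28 × 27.4 km / (4.47 km + 27.4 km) = 2.82 g/cm³.

2.82 g/cm³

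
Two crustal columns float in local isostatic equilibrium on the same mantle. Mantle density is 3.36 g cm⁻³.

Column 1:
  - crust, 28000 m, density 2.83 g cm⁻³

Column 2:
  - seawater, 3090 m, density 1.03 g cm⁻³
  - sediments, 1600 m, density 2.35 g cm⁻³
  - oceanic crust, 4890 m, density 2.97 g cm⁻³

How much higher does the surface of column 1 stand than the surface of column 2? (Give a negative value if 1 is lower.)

For any compensation level in the mantle, the mantle terms cancel and isostasy reduces to e = (Σt_1 − Σt_2) − (Σ(ρt)_1 − Σ(ρt)_2) / ρ_m.
Σt_1 = 28000 m; Σt_2 = 9580 m; Σ(ρt)_1 = 79240; Σ(ρt)_2 = 21466 (in m·g cm⁻³).
e = (28000 − 9580) − (79240 − 21466) / 3.36 = 1230 m.

1230 m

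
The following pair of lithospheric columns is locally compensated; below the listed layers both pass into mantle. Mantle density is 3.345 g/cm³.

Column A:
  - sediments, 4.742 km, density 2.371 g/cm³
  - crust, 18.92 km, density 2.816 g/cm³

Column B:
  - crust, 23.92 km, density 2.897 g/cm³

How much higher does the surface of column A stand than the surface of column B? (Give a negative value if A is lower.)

For any compensation level in the mantle, the mantle terms cancel and isostasy reduces to e = (Σt_A − Σt_B) − (Σ(ρt)_A − Σ(ρt)_B) / ρ_m.
Σt_A = 23.662 km; Σt_B = 23.92 km; Σ(ρt)_A = 64.522002; Σ(ρt)_B = 69.29624 (in km·g/cm³).
e = (23.662 − 23.92) − (64.522002 − 69.29624) / 3.345 = 1.17 km.

1.17 km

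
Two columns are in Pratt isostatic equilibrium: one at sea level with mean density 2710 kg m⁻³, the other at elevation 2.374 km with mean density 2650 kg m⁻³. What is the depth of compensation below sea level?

ρ_ref D = ρ (D + h) → D (ρ_ref − ρ) = ρ h.
D = ρ h/(ρ_ref − ρ) = 2650 × 2.374 km/(2710 − 2650) = 105 km.

105 km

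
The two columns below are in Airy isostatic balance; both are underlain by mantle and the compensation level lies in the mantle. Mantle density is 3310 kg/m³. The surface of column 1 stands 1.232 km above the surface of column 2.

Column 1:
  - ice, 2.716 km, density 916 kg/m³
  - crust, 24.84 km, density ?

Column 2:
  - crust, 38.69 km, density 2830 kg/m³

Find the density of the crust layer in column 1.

Take the compensation level at the base of the deeper column (depth z_c below the surface of column 1) and equate Σ ρ_i t_i down to z_c; mantle fills any gap and the z_c terms cancel.
Column 1: 2.716×916 + 24.84×ρ + (z_c − 27.556)×3310
Column 2: 1.232×0 + 38.69×2830 + (z_c − 1.232 − 38.69)×3310
The z_c×3310 term appears on both sides and cancels. Collect the known terms of each column as K = Σ(ρt)_known − 3310 × (depth of known layers): K_1 = 2487.856 − 3310×27.556 = −88722.504; K_2 = 109492.7 − 3310×(1.232 + 38.69) = −22649.12.
Balance: K_1 + 24.84×ρ = K_2, so ρ = (K_2 − K_1)/24.84 = 66073.4/24.84 = 2660 kg/m³.

2660 kg/m³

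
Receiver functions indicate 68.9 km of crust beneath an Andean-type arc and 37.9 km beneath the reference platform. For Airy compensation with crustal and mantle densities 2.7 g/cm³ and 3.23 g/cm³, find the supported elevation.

5.09 km

Excess crust Δ = 68.9 km − 37.9 km = 31 km, split between elevation h and root r with h + r = Δ.
Airy balance ρ_c h = (ρ_m − ρ_c) r gives r = h ρ_c/(ρ_m − ρ_c), so h (1 + ρ_c/(ρ_m − ρ_c)) = Δ, i.e. h = Δ (ρ_m − ρ_c)/ρ_m.
h = 31 km × 0.53/3.23 = 5.09 km.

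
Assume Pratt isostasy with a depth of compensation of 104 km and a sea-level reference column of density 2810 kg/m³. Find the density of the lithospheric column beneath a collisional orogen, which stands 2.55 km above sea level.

Pratt balance: ρ_ref D = ρ (D + h).
ρ = ρ_ref D/(D + h) = 2810 × 104 km/(104 km + 2.55 km) = 2740 kg/m³.

2740 kg/m³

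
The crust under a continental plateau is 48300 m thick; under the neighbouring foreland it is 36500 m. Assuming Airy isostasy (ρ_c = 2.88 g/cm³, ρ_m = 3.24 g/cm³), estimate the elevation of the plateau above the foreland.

1310 m

Excess crust Δ = 48300 m − 36500 m = 11800 m, split between elevation h and root r with h + r = Δ.
Airy balance ρ_c h = (ρ_m − ρ_c) r gives r = h ρ_c/(ρ_m − ρ_c), so h (1 + ρ_c/(ρ_m − ρ_c)) = Δ, i.e. h = Δ (ρ_m − ρ_c)/ρ_m.
h = 11800 m × 0.36/3.24 = 1310 m.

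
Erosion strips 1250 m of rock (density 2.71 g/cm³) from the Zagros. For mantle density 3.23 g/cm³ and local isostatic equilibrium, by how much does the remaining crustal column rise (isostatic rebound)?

Unloading: uplift u = e ρ_c/ρ_m = 1250 m × 2.71/3.23 = 1050 m.

1050 m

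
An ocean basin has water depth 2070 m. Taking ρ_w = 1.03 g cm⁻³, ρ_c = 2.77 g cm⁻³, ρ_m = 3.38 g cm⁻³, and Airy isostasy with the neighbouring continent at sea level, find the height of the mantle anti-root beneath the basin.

5900 m

Isostatic balance requires: replacing crust with seawater at the top is compensated by replacing crust with mantle at the base: d (ρ_c − ρ_w) = a (ρ_m − ρ_c).
a = d (ρ_c − ρ_w)/(ρ_m − ρ_c) = 2070 m × 1.74/0.61 = 5900 m.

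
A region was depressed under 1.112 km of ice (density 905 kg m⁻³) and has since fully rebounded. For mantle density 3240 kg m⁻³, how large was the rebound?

Removing the load lets mantle flow back in; uplift u satisfies ρ_ice t = ρ_m u.
u = t ρ_ice/ρ_m = 1.112 km × 905/3240 = 0.311 km.

0.311 km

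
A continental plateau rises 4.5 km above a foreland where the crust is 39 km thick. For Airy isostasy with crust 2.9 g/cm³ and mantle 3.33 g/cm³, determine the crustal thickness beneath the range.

73.8 km

Root depth r = h ρ_c / (ρ_m − ρ_c) = 4.5 km × 2.9 / 0.43 = 30.35 km.
Total thickness = T + h + r = 39 km + 4.5 km + 30.35 km = 73.8 km.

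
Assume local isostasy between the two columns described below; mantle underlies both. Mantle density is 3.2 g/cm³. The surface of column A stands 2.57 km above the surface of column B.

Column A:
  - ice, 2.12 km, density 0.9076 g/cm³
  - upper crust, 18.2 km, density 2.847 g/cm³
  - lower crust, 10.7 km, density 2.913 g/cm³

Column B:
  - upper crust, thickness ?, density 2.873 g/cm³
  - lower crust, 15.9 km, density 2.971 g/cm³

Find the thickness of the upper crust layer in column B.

Take the compensation level at the base of the deeper column (depth z_c below the surface of column A) and equate Σ ρ_i t_i down to z_c; mantle fills any gap and the z_c terms cancel.
Column A: 2.12×0.9076 + 18.2×2.847 + 10.7×2.913 + (z_c − 31.02)×3.2
Column B: 2.57×0 + x×2.873 + 15.9×2.971 + (z_c − 2.57 − 15.9 − x)×3.2
The z_c×3.2 term appears on both sides and cancels. Collect the known terms of each column as K = Σ(ρt)_known − 3.2 × (depth of known layers): K_A = 84.908612 − 3.2×31.02 = −14.355388; K_B = 47.2389 − 3.2×(2.57 + 15.9) = −11.8651.
Balance: K_A = K_B − x×(3.2 − 2.873), so x = (K_B − K_A)/(3.2 − 2.873) = 2.49029/0.327 = 7.62 km.

7.62 km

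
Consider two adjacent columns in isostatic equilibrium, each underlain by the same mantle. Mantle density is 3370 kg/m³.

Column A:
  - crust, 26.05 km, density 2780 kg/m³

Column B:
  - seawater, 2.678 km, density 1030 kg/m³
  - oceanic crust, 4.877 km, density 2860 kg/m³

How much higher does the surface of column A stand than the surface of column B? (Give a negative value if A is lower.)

1.96 km

For any compensation level in the mantle, the mantle terms cancel and isostasy reduces to e = (Σt_A − Σt_B) − (Σ(ρt)_A − Σ(ρt)_B) / ρ_m.
Σt_A = 26.05 km; Σt_B = 7.555 km; Σ(ρt)_A = 72419; Σ(ρt)_B = 16706.56 (in km·kg/m³).
e = (26.05 − 7.555) − (72419 − 16706.56) / 3370 = 1.96 km.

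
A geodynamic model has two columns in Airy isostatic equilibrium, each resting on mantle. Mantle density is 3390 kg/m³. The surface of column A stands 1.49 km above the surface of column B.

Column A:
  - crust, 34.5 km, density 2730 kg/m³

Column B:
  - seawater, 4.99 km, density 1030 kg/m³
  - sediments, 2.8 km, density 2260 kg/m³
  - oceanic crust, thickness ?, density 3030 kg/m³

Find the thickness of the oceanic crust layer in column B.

7.72 km

Take the compensation level at the base of the deeper column (depth z_c below the surface of column A) and equate Σ ρ_i t_i down to z_c; mantle fills any gap and the z_c terms cancel.
Column A: 34.5×2730 + (z_c − 34.5)×3390
Column B: 1.49×0 + 4.99×1030 + 2.8×2260 + x×3030 + (z_c − 1.49 − 7.79 − x)×3390
The z_c×3390 term appears on both sides and cancels. Collect the known terms of each column as K = Σ(ρt)_known − 3390 × (depth of known layers): K_A = 94185 − 3390×34.5 = −22770; K_B = 11467.7 − 3390×(1.49 + 7.79) = −19991.5.
Balance: K_A = K_B − x×(3390 − 3030), so x = (K_B − K_A)/(3390 − 3030) = 2778.5/360 = 7.72 km.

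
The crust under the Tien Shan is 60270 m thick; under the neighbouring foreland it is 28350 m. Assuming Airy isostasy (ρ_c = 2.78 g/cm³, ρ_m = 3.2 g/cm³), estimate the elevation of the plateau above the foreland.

Excess crust Δ = 60270 m − 28350 m = 31920 m, split between elevation h and root r with h + r = Δ.
Airy balance ρ_c h = (ρ_m − ρ_c) r gives r = h ρ_c/(ρ_m − ρ_c), so h (1 + ρ_c/(ρ_m − ρ_c)) = Δ, i.e. h = Δ (ρ_m − ρ_c)/ρ_m.
h = 31920 m × 0.42/3.2 = 4190 m.

4190 m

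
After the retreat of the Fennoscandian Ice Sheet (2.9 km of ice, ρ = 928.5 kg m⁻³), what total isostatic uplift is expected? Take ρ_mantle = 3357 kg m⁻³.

Removing the load lets mantle flow back in; uplift u satisfies ρ_ice t = ρ_m u.
u = t ρ_ice/ρ_m = 2.9 km × 928.5/3357 = 0.802 km.

0.802 km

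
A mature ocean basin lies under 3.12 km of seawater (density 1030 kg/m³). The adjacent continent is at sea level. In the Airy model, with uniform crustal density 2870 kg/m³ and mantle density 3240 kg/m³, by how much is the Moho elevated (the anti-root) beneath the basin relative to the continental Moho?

Balancing pressure at the compensation depth: replacing crust with seawater at the top is compensated by replacing crust with mantle at the base: d (ρ_c − ρ_w) = a (ρ_m − ρ_c).
a = d (ρ_c − ρ_w)/(ρ_m − ρ_c) = 3.12 km × 1840/370 = 15.5 km.

15.5 km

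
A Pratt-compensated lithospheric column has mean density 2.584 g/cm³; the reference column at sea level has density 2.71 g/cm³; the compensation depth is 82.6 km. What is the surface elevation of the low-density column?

4.03 km

ρ_ref D = ρ (D + h) → h = D (ρ_ref − ρ)/ρ.
h = 82.6 km × (2.71 − 2.584)/2.584 = 4.03 km.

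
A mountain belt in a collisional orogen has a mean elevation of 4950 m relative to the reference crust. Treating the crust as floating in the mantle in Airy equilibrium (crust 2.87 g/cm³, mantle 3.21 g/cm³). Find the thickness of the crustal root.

Isostatic balance requires: the weight of the topography is balanced by the buoyancy of the root, ρ_c h = (ρ_m − ρ_c) r.
r = h · ρ_c / (ρ_m − ρ_c) = 4950 m × 2.87 / (3.21 − 2.87) = 41800 m.

41800 m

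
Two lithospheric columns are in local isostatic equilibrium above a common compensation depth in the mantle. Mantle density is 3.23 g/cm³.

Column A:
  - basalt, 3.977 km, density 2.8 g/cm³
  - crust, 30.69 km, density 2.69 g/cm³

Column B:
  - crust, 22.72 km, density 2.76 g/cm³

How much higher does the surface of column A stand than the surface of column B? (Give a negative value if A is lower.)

2.35 km

For any compensation level in the mantle, the mantle terms cancel and isostasy reduces to e = (Σt_A − Σt_B) − (Σ(ρt)_A − Σ(ρt)_B) / ρ_m.
Σt_A = 34.667 km; Σt_B = 22.72 km; Σ(ρt)_A = 93.6917; Σ(ρt)_B = 62.7072 (in km·g/cm³).
e = (34.667 − 22.72) − (93.6917 − 62.7072) / 3.23 = 2.35 km.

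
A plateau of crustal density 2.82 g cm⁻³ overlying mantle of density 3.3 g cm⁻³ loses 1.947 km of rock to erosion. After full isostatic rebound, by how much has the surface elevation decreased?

Rebound u = e ρ_c/ρ_m = 1.947 km × 2.82/3.3 = 1.664 km.
Net surface drop = e − u = 1.947 km − 1.664 km = e (ρ_m − ρ_c)/ρ_m = 0.283 km.

0.283 km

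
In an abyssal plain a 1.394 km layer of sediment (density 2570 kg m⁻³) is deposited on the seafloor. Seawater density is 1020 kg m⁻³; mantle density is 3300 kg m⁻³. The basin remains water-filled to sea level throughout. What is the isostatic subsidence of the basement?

0.948 km

Submarine loading: the sediment displaces seawater, and the subsidence is in turn flooded, so s (ρ_m − ρ_w) = t (ρ_sed − ρ_w).
s = 1.394 km × (2570 − 1020) / (3300 − 1020) = 0.948 km.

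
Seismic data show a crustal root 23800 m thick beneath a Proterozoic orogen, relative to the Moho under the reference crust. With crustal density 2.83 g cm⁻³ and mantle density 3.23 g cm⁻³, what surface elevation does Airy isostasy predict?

For local isostatic compensation: ρ_c h = (ρ_m − ρ_c) r.
h = r (ρ_m − ρ_c) / ρ_c = 23800 m × (3.23 − 2.83) / 2.83 = 3360 m.

3360 m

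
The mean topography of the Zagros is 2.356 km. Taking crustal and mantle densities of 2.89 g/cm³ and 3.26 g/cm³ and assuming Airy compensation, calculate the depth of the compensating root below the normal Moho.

Equating mass per unit area of the two columns: the weight of the topography is balanced by the buoyancy of the root, ρ_c h = (ρ_m − ρ_c) r.
r = h · ρ_c / (ρ_m − ρ_c) = 2.356 km × 2.89 / (3.26 − 2.89) = 18.4 km.

18.4 km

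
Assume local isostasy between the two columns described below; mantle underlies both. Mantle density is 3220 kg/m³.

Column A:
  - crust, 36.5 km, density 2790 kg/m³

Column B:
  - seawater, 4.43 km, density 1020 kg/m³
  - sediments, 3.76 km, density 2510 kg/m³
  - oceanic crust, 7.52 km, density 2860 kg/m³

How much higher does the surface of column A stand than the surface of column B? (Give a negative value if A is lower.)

0.178 km

For any compensation level in the mantle, the mantle terms cancel and isostasy reduces to e = (Σt_A − Σt_B) − (Σ(ρt)_A − Σ(ρt)_B) / ρ_m.
Σt_A = 36.5 km; Σt_B = 15.71 km; Σ(ρt)_A = 101835; Σ(ρt)_B = 35463.4 (in km·kg/m³).
e = (36.5 − 15.71) − (101835 − 35463.4) / 3220 = 0.178 km.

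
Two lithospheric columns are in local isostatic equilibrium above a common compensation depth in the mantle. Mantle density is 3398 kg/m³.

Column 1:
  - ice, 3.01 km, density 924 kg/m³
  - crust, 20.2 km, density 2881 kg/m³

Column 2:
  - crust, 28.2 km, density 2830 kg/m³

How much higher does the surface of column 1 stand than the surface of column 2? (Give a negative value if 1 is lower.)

For any compensation level in the mantle, the mantle terms cancel and isostasy reduces to e = (Σt_1 − Σt_2) − (Σ(ρt)_1 − Σ(ρt)_2) / ρ_m.
Σt_1 = 23.21 km; Σt_2 = 28.2 km; Σ(ρt)_1 = 60977.44; Σ(ρt)_2 = 79806 (in km·kg/m³).
e = (23.21 − 28.2) − (60977.44 − 79806) / 3398 = 0.551 km.

0.551 km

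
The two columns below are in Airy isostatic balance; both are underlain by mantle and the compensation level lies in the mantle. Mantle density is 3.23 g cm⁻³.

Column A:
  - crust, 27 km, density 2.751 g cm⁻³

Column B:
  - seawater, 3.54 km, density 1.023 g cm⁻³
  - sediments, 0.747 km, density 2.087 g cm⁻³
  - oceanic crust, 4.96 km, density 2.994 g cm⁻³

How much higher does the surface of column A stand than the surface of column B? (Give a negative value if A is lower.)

For any compensation level in the mantle, the mantle terms cancel and isostasy reduces to e = (Σt_A − Σt_B) − (Σ(ρt)_A − Σ(ρt)_B) / ρ_m.
Σt_A = 27 km; Σt_B = 9.247 km; Σ(ρt)_A = 74.277; Σ(ρt)_B = 20.030649 (in km·g cm⁻³).
e = (27 − 9.247) − (74.277 − 20.030649) / 3.23 = 0.958 km.

0.958 km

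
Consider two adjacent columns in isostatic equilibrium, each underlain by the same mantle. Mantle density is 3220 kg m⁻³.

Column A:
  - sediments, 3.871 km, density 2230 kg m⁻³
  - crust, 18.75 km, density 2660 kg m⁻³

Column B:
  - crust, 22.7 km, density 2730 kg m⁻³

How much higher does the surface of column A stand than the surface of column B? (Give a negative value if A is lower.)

0.997 km

For any compensation level in the mantle, the mantle terms cancel and isostasy reduces to e = (Σt_A − Σt_B) − (Σ(ρt)_A − Σ(ρt)_B) / ρ_m.
Σt_A = 22.621 km; Σt_B = 22.7 km; Σ(ρt)_A = 58507.33; Σ(ρt)_B = 61971 (in km·kg m⁻³).
e = (22.621 − 22.7) − (58507.33 − 61971) / 3220 = 0.997 km.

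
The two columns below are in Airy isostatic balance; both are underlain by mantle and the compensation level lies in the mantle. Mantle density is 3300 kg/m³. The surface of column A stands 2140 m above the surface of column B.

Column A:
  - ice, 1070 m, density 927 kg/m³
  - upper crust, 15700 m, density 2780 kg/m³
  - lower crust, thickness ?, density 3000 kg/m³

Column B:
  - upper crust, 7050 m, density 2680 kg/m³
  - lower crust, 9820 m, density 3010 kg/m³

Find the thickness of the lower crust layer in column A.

Take the compensation level at the base of the deeper column (depth z_c below the surface of column A) and equate Σ ρ_i t_i down to z_c; mantle fills any gap and the z_c terms cancel.
Column A: 1070×927 + 15700×2780 + x×3000 + (z_c − 16770 − x)×3300
Column B: 2140×0 + 7050×2680 + 9820×3010 + (z_c − 2140 − 16870)×3300
The z_c×3300 term appears on both sides and cancels. Collect the known terms of each column as K = Σ(ρt)_known − 3300 × (depth of known layers): K_A = 44637890 − 3300×16770 = −10703110; K_B = 48452200 − 3300×(2140 + 16870) = −14280800.
Balance: K_A − x×(3300 − 3000) = K_B, so x = (K_A − K_B)/(3300 − 3000) = 3577690/300 = 11900 m.

11900 m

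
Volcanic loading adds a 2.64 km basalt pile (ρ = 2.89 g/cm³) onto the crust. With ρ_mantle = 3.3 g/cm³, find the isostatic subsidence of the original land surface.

Subaerial loading: s = t ρ_load / ρ_m.
s = 2.64 km × 2.89/3.3 = 2.31 km.

2.31 km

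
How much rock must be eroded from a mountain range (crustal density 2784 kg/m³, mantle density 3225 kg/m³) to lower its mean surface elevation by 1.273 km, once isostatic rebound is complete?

Net drop Δ = e − u = e − e ρ_c/ρ_m = e (ρ_m − ρ_c)/ρ_m.
e = Δ ρ_m/(ρ_m − ρ_c) = 1.273 km × 3225/441 = 9.31 km.

9.31 km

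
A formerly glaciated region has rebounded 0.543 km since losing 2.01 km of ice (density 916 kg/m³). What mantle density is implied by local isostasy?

ρ_m = ρ_ice t / u = 916 × 2.01 km/0.543 km = 3390 kg/m³.

3390 kg/m³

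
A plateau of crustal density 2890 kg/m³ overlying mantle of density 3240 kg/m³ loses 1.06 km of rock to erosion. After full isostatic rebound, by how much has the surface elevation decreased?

Rebound u = e ρ_c/ρ_m = 1.06 km × 2890/3240 = 0.9455 km.
Net surface drop = e − u = 1.06 km − 0.9455 km = e (ρ_m − ρ_c)/ρ_m = 0.115 km.

0.115 km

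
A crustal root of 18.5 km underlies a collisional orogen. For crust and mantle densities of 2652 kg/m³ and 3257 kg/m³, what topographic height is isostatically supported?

4.22 km

Isostatic balance requires: ρ_c h = (ρ_m − ρ_c) r.
h = r (ρ_m − ρ_c) / ρ_c = 18.5 km × (3257 − 2652) / 2652 = 4.22 km.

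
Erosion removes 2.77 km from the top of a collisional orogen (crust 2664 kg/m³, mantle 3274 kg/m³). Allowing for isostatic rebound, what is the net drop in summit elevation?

0.516 km

Rebound u = e ρ_c/ρ_m = 2.77 km × 2664/3274 = 2.254 km.
Net surface drop = e − u = 2.77 km − 2.254 km = e (ρ_m − ρ_c)/ρ_m = 0.516 km.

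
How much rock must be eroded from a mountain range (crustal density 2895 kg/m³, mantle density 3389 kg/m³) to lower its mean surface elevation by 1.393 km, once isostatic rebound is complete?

9.56 km

Net drop Δ = e − u = e − e ρ_c/ρ_m = e (ρ_m − ρ_c)/ρ_m.
e = Δ ρ_m/(ρ_m − ρ_c) = 1.393 km × 3389/494 = 9.56 km.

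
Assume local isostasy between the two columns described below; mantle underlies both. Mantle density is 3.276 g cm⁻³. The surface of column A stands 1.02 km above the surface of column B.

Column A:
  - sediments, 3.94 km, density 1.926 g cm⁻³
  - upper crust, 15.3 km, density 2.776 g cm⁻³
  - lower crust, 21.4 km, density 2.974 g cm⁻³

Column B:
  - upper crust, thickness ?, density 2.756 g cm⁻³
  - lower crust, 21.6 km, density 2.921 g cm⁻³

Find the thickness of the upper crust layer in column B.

Take the compensation level at the base of the deeper column (depth z_c below the surface of column A) and equate Σ ρ_i t_i down to z_c; mantle fills any gap and the z_c terms cancel.
Column A: 3.94×1.926 + 15.3×2.776 + 21.4×2.974 + (z_c − 40.64)×3.276
Column B: 1.02×0 + x×2.756 + 21.6×2.921 + (z_c − 1.02 − 21.6 − x)×3.276
The z_c×3.276 term appears on both sides and cancels. Collect the known terms of each column as K = Σ(ρt)_known − 3.276 × (depth of known layers): K_A = 113.70484 − 3.276×40.64 = −19.4318; K_B = 63.0936 − 3.276×(1.02 + 21.6) = −11.00952.
Balance: K_A = K_B − x×(3.276 − 2.756), so x = (K_B − K_A)/(3.276 − 2.756) = 8.42228/0.52 = 16.2 km.

16.2 km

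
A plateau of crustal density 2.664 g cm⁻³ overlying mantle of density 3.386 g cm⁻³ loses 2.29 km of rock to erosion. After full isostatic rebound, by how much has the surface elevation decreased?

Rebound u = e ρ_c/ρ_m = 2.29 km × 2.664/3.386 = 1.802 km.
Net surface drop = e − u = 2.29 km − 1.802 km = e (ρ_m − ρ_c)/ρ_m = 0.488 km.

0.488 km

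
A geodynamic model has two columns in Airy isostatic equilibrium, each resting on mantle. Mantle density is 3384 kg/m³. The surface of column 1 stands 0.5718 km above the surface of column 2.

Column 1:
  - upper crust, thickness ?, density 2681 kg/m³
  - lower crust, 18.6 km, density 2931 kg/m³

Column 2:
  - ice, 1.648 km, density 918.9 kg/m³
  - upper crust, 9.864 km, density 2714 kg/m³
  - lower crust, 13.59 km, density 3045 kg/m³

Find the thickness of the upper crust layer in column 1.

12.5 km

Take the compensation level at the base of the deeper column (depth z_c below the surface of column 1) and equate Σ ρ_i t_i down to z_c; mantle fills any gap and the z_c terms cancel.
Column 1: x×2681 + 18.6×2931 + (z_c − 18.6 − x)×3384
Column 2: 0.5718×0 + 1.648×918.9 + 9.864×2714 + 13.59×3045 + (z_c − 0.5718 − 25.102)×3384
The z_c×3384 term appears on both sides and cancels. Collect the known terms of each column as K = Σ(ρt)_known − 3384 × (depth of known layers): K_1 = 54516.6 − 3384×18.6 = −8425.8; K_2 = 69666.7932 − 3384×(0.5718 + 25.102) = −17213.346.
Balance: K_1 − x×(3384 − 2681) = K_2, so x = (K_1 − K_2)/(3384 − 2681) = 8787.55/703 = 12.5 km.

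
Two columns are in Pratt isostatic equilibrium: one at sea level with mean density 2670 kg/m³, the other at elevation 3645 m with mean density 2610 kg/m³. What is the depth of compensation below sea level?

ρ_ref D = ρ (D + h) → D (ρ_ref − ρ) = ρ h.
D = ρ h/(ρ_ref − ρ) = 2610 × 3645 m/(2670 − 2610) = 159000 m.

159000 m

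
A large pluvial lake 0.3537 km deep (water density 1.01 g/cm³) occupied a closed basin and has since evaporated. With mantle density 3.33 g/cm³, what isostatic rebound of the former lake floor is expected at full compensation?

u = d ρ_w/ρ_m = 0.3537 km × 1.01/3.33 = 0.107 km.

0.107 km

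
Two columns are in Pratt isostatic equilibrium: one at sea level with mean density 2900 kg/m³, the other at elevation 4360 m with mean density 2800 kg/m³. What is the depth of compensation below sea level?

122000 m

ρ_ref D = ρ (D + h) → D (ρ_ref − ρ) = ρ h.
D = ρ h/(ρ_ref − ρ) = 2800 × 4360 m/(2900 − 2800) = 122000 m.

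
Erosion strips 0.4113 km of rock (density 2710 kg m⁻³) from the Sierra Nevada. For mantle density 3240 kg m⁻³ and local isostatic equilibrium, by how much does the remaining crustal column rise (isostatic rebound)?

Unloading: uplift u = e ρ_c/ρ_m = 0.4113 km × 2710/3240 = 0.344 km.

0.344 km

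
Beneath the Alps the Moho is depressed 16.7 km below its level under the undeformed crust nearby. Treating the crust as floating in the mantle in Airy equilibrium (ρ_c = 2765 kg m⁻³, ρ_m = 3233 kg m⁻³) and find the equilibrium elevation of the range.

For local isostatic compensation: ρ_c h = (ρ_m − ρ_c) r.
h = r (ρ_m − ρ_c) / ρ_c = 16.7 km × (3233 − 2765) / 2765 = 2.83 km.

2.83 km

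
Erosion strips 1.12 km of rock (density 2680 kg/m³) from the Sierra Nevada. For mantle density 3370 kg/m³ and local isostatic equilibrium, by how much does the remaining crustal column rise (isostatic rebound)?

Unloading: uplift u = e ρ_c/ρ_m = 1.12 km × 2680/3370 = 0.891 km.

0.891 km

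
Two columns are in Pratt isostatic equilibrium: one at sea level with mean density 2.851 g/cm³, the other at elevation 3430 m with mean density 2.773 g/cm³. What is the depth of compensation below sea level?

122000 m

ρ_ref D = ρ (D + h) → D (ρ_ref − ρ) = ρ h.
D = ρ h/(ρ_ref − ρ) = 2.773 × 3430 m/(2.851 − 2.773) = 122000 m.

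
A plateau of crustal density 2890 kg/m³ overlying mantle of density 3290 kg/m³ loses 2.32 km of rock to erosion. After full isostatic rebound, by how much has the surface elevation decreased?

Rebound u = e ρ_c/ρ_m = 2.32 km × 2890/3290 = 2.038 km.
Net surface drop = e − u = 2.32 km − 2.038 km = e (ρ_m − ρ_c)/ρ_m = 0.282 km.

0.282 km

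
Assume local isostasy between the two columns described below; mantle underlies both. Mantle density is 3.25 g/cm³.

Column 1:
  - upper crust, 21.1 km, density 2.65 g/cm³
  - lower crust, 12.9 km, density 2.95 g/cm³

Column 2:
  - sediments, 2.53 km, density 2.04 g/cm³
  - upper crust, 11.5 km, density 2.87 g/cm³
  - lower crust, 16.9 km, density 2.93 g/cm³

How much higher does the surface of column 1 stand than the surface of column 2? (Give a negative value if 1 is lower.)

For any compensation level in the mantle, the mantle terms cancel and isostasy reduces to e = (Σt_1 − Σt_2) − (Σ(ρt)_1 − Σ(ρt)_2) / ρ_m.
Σt_1 = 34 km; Σt_2 = 30.93 km; Σ(ρt)_1 = 93.97; Σ(ρt)_2 = 87.6832 (in km·g/cm³).
e = (34 − 30.93) − (93.97 − 87.6832) / 3.25 = 1.14 km.

1.14 km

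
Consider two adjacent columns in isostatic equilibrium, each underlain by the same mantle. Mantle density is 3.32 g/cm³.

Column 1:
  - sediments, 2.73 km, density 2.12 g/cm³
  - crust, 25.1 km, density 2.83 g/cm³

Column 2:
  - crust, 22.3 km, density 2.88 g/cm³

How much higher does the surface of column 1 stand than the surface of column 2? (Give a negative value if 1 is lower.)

1.74 km

For any compensation level in the mantle, the mantle terms cancel and isostasy reduces to e = (Σt_1 − Σt_2) − (Σ(ρt)_1 − Σ(ρt)_2) / ρ_m.
Σt_1 = 27.83 km; Σt_2 = 22.3 km; Σ(ρt)_1 = 76.8206; Σ(ρt)_2 = 64.224 (in km·g/cm³).
e = (27.83 − 22.3) − (76.8206 − 64.224) / 3.32 = 1.74 km.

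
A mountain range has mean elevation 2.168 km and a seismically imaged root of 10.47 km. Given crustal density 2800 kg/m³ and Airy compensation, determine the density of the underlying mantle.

3380 kg/m³

Airy balance: ρ_c h = (ρ_m − ρ_c) r → ρ_m = ρ_c (1 + h/r).
ρ_m = 2800 × (1 + 2.168 km/10.47 km) = 3380 kg/m³.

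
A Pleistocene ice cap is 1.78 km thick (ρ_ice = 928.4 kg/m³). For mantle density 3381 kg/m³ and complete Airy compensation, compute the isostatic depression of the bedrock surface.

Equating mass per unit area of the two columns: the ice load ρ_ice t is balanced by mantle displaced below, ρ_m s.
s = t ρ_ice / ρ_m = 1.78 km × 928.4/3381 = 0.489 km.

0.489 km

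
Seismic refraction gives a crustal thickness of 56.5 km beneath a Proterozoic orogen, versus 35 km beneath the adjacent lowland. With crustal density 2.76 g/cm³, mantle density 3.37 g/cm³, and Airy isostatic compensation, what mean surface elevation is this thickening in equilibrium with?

3.89 km

Excess crust Δ = 56.5 km − 35 km = 21.5 km, split between elevation h and root r with h + r = Δ.
Airy balance ρ_c h = (ρ_m − ρ_c) r gives r = h ρ_c/(ρ_m − ρ_c), so h (1 + ρ_c/(ρ_m − ρ_c)) = Δ, i.e. h = Δ (ρ_m − ρ_c)/ρ_m.
h = 21.5 km × 0.61/3.37 = 3.89 km.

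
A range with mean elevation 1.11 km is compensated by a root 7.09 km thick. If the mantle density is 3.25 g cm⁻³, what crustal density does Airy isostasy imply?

2.81 g cm⁻³

ρ_c h = (ρ_m − ρ_c) r → ρ_c (h + r) = ρ_m r → ρ_c = ρ_m r / (h + r).
ρ_c = 3.25 × 7.09 km / (1.11 km + 7.09 km) = 2.81 g cm⁻³.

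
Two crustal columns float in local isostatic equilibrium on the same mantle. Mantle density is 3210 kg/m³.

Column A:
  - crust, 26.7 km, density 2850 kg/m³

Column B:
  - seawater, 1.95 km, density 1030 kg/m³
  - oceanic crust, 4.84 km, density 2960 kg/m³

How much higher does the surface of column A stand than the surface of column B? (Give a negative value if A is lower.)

For any compensation level in the mantle, the mantle terms cancel and isostasy reduces to e = (Σt_A − Σt_B) − (Σ(ρt)_A − Σ(ρt)_B) / ρ_m.
Σt_A = 26.7 km; Σt_B = 6.79 km; Σ(ρt)_A = 76095; Σ(ρt)_B = 16334.9 (in km·kg/m³).
e = (26.7 − 6.79) − (76095 − 16334.9) / 3210 = 1.29 km.

1.29 km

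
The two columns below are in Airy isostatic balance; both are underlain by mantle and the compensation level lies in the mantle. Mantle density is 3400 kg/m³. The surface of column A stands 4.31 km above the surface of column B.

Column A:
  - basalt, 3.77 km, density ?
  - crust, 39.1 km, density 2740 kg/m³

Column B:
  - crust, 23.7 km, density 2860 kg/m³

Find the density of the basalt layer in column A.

Take the compensation level at the base of the deeper column (depth z_c below the surface of column A) and equate Σ ρ_i t_i down to z_c; mantle fills any gap and the z_c terms cancel.
Column A: 3.77×ρ + 39.1×2740 + (z_c − 42.87)×3400
Column B: 4.31×0 + 23.7×2860 + (z_c − 4.31 − 23.7)×3400
The z_c×3400 term appears on both sides and cancels. Collect the known terms of each column as K = Σ(ρt)_known − 3400 × (depth of known layers): K_A = 107134 − 3400×42.87 = −38624; K_B = 67782 − 3400×(4.31 + 23.7) = −27452.
Balance: K_A + 3.77×ρ = K_B, so ρ = (K_B − K_A)/3.77 = 11172/3.77 = 2960 kg/m³.

2960 kg/m³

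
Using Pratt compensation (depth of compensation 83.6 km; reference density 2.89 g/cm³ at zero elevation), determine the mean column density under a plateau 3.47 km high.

Pratt balance: ρ_ref D = ρ (D + h).
ρ = ρ_ref D/(D + h) = 2.89 × 83.6 km/(83.6 km + 3.47 km) = 2.77 g/cm³.

2.77 g/cm³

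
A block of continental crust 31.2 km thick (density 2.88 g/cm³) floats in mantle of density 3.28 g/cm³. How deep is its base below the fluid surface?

Draft d = t ρ_obj/ρ_fluid = 31.2 km × 2.88/3.28 = 27.4 km.

27.4 km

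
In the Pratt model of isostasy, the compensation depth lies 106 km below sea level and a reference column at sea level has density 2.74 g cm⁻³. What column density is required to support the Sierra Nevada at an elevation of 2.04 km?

2.69 g cm⁻³

Pratt balance: ρ_ref D = ρ (D + h).
ρ = ρ_ref D/(D + h) = 2.74 × 106 km/(106 km + 2.04 km) = 2.69 g cm⁻³.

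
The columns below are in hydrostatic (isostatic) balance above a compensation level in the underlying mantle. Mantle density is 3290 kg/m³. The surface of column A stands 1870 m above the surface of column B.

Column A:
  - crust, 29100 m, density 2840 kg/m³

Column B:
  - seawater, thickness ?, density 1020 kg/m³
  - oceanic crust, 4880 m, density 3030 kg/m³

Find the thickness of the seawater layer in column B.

Take the compensation level at the base of the deeper column (depth z_c below the surface of column A) and equate Σ ρ_i t_i down to z_c; mantle fills any gap and the z_c terms cancel.
Column A: 29100×2840 + (z_c − 29100)×3290
Column B: 1870×0 + x×1020 + 4880×3030 + (z_c − 1870 − 4880 − x)×3290
The z_c×3290 term appears on both sides and cancels. Collect the known terms of each column as K = Σ(ρt)_known − 3290 × (depth of known layers): K_A = 82644000 − 3290×29100 = −13095000; K_B = 14786400 − 3290×(1870 + 4880) = −7421100.
Balance: K_A = K_B − x×(3290 − 1020), so x = (K_B − K_A)/(3290 − 1020) = 5673900/2270 = 2500 m.

2500 m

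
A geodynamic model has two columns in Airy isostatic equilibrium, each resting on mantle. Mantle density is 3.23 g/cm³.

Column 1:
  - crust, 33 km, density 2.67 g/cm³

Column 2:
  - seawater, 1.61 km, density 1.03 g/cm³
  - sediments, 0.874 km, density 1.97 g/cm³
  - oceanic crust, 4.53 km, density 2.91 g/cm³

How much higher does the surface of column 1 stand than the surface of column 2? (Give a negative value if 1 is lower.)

For any compensation level in the mantle, the mantle terms cancel and isostasy reduces to e = (Σt_1 − Σt_2) − (Σ(ρt)_1 − Σ(ρt)_2) / ρ_m.
Σt_1 = 33 km; Σt_2 = 7.014 km; Σ(ρt)_1 = 88.11; Σ(ρt)_2 = 16.56238 (in km·g/cm³).
e = (33 − 7.014) − (88.11 − 16.56238) / 3.23 = 3.84 km.

3.84 km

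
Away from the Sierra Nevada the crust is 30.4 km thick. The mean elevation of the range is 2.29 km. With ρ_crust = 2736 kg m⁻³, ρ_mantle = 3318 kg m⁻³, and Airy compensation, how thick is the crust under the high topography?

Root depth r = h ρ_c / (ρ_m − ρ_c) = 2.29 km × 2736 / 582 = 10.77 km.
Total thickness = T + h + r = 30.4 km + 2.29 km + 10.77 km = 43.5 km.

43.5 km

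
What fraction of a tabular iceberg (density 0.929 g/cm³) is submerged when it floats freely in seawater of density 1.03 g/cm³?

90.2%

Submerged fraction = ρ_obj/ρ_fluid = 0.929/1.03 = 90.2%.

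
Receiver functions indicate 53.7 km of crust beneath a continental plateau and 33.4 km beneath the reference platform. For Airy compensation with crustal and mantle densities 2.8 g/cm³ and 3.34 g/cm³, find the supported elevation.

3.28 km

Excess crust Δ = 53.7 km − 33.4 km = 20.3 km, split between elevation h and root r with h + r = Δ.
Airy balance ρ_c h = (ρ_m − ρ_c) r gives r = h ρ_c/(ρ_m − ρ_c), so h (1 + ρ_c/(ρ_m − ρ_c)) = Δ, i.e. h = Δ (ρ_m − ρ_c)/ρ_m.
h = 20.3 km × 0.54/3.34 = 3.28 km.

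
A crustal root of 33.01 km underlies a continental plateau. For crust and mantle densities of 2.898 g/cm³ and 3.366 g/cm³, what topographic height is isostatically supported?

5.33 km

Isostatic balance requires: ρ_c h = (ρ_m − ρ_c) r.
h = r (ρ_m − ρ_c) / ρ_c = 33.01 km × (3.366 − 2.898) / 2.898 = 5.33 km.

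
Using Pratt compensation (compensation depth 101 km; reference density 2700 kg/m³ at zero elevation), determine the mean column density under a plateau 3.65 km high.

Pratt balance: ρ_ref D = ρ (D + h).
ρ = ρ_ref D/(D + h) = 2700 × 101 km/(101 km + 3.65 km) = 2610 kg/m³.

2610 kg/m³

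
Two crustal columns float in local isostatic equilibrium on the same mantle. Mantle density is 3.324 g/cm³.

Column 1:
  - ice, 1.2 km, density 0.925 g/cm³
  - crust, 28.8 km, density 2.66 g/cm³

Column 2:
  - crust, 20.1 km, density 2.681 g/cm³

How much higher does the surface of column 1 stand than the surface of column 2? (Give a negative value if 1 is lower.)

2.73 km

For any compensation level in the mantle, the mantle terms cancel and isostasy reduces to e = (Σt_1 − Σt_2) − (Σ(ρt)_1 − Σ(ρt)_2) / ρ_m.
Σt_1 = 30 km; Σt_2 = 20.1 km; Σ(ρt)_1 = 77.718; Σ(ρt)_2 = 53.8881 (in km·g/cm³).
e = (30 − 20.1) − (77.718 − 53.8881) / 3.324 = 2.73 km.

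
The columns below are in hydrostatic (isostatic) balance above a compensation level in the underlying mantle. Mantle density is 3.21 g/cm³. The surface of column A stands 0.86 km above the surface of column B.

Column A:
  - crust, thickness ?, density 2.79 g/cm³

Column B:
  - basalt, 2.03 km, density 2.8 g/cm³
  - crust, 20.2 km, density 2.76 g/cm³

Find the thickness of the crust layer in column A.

30.2 km

Take the compensation level at the base of the deeper column (depth z_c below the surface of column A) and equate Σ ρ_i t_i down to z_c; mantle fills any gap and the z_c terms cancel.
Column A: x×2.79 + (z_c − 0 − x)×3.21
Column B: 0.86×0 + 2.03×2.8 + 20.2×2.76 + (z_c − 0.86 − 22.23)×3.21
The z_c×3.21 term appears on both sides and cancels. Collect the known terms of each column as K = Σ(ρt)_known − 3.21 × (depth of known layers): K_A = 0 − 3.21×0 = 0; K_B = 61.436 − 3.21×(0.86 + 22.23) = −12.6829.
Balance: K_A − x×(3.21 − 2.79) = K_B, so x = (K_A − K_B)/(3.21 − 2.79) = 12.6829/0.42 = 30.2 km.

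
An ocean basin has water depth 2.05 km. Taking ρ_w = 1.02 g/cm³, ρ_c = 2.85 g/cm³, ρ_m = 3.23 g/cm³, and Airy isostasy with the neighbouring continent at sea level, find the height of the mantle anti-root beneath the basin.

Balancing pressure at the compensation depth: replacing crust with seawater at the top is compensated by replacing crust with mantle at the base: d (ρ_c − ρ_w) = a (ρ_m − ρ_c).
a = d (ρ_c − ρ_w)/(ρ_m − ρ_c) = 2.05 km × 1.83/0.38 = 9.87 km.

9.87 km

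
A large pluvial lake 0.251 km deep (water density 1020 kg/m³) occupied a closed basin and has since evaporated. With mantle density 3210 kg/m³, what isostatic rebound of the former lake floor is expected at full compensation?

0.0798 km

u = d ρ_w/ρ_m = 0.251 km × 1020/3210 = 0.0798 km.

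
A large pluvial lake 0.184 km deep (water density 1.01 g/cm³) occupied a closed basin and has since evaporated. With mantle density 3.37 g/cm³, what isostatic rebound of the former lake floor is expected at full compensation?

0.0551 km

u = d ρ_w/ρ_m = 0.184 km × 1.01/3.37 = 0.0551 km.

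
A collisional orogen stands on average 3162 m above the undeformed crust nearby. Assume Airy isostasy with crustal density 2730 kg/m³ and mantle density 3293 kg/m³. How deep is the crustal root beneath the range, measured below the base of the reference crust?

Equating mass per unit area of the two columns: the weight of the topography is balanced by the buoyancy of the root, ρ_c h = (ρ_m − ρ_c) r.
r = h · ρ_c / (ρ_m − ρ_c) = 3162 m × 2730 / (3293 − 2730) = 15300 m.

15300 m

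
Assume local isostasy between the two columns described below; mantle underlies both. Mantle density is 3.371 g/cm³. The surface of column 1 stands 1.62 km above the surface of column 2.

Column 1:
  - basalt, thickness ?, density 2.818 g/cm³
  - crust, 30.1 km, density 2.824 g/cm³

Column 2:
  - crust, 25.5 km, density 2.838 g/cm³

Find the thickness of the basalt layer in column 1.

Take the compensation level at the base of the deeper column (depth z_c below the surface of column 1) and equate Σ ρ_i t_i down to z_c; mantle fills any gap and the z_c terms cancel.
Column 1: x×2.818 + 30.1×2.824 + (z_c − 30.1 − x)×3.371
Column 2: 1.62×0 + 25.5×2.838 + (z_c − 1.62 − 25.5)×3.371
The z_c×3.371 term appears on both sides and cancels. Collect the known terms of each column as K = Σ(ρt)_known − 3.371 × (depth of known layers): K_1 = 85.0024 − 3.371×30.1 = −16.4647; K_2 = 72.369 − 3.371×(1.62 + 25.5) = −19.05252.
Balance: K_1 − x×(3.371 − 2.818) = K_2, so x = (K_1 − K_2)/(3.371 − 2.818) = 2.58782/0.553 = 4.68 km.

4.68 km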